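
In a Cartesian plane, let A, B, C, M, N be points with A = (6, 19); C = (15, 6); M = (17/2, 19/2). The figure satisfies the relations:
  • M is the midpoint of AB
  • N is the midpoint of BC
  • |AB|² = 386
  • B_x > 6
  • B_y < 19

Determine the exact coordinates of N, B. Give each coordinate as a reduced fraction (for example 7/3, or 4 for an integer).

1. B_x = 11  [B = 2·M−A = 2·(17/2, 19/2)−(6, 19)]
2. B_y = 0  [B = 2·M−A = 2·(17/2, 19/2)−(6, 19)]
   so B = (11, 0)
3. N_x = 13  [2·N = B+C = (11, 0)+(15, 6)]
4. N_y = 3  [2·N = B+C = (11, 0)+(15, 6)]
   so N = (13, 3)

N = (13, 3)
B = (11, 0)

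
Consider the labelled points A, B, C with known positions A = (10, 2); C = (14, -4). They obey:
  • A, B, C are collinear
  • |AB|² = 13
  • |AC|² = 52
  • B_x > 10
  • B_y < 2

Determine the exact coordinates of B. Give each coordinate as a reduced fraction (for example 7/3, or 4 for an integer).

B = (12, -1)

1. B_x = 12  [[A, B, C are collinear ⇒ -6x-4y+68=0] ∩ [|B−(10, 2)|²=13]]
2. B_y = -1  [[A, B, C are collinear ⇒ -6x-4y+68=0] ∩ [|B−(10, 2)|²=13]]
   so B = (12, -1)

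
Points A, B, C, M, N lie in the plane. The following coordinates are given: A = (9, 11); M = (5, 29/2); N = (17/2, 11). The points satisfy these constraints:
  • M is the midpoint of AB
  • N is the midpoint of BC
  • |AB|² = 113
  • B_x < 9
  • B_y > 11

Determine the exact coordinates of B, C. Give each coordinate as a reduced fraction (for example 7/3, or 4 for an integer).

B = (1, 18)
C = (16, 4)

1. B_x = 1  [B = 2·M−A = 2·(5, 29/2)−(9, 11)]
2. B_y = 18  [B = 2·M−A = 2·(5, 29/2)−(9, 11)]
   so B = (1, 18)
3. C_x = 16  [C = 2·N−B = 2·(17/2, 11)−(1, 18)]
4. C_y = 4  [C = 2·N−B = 2·(17/2, 11)−(1, 18)]
   so C = (16, 4)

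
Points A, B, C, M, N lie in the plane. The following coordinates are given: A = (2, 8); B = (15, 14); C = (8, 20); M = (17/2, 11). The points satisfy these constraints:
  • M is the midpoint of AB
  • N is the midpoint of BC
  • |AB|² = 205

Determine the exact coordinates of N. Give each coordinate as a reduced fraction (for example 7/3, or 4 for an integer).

1. N_x = 23/2  [2·N = B+C = (15, 14)+(8, 20)]
2. N_y = 17  [2·N = B+C = (15, 14)+(8, 20)]
   so N = (23/2, 17)

N = (23/2, 17)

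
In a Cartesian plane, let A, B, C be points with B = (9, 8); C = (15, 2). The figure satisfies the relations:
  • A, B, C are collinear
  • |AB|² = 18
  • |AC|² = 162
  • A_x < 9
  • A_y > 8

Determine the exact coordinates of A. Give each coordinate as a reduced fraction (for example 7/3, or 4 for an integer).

A = (6, 11)

1. A_x = 6  [[A, B, C are collinear ⇒ 6x+6y-102=0] ∩ [|A−(9, 8)|²=18]]
2. A_y = 11  [[A, B, C are collinear ⇒ 6x+6y-102=0] ∩ [|A−(9, 8)|²=18]]
   so A = (6, 11)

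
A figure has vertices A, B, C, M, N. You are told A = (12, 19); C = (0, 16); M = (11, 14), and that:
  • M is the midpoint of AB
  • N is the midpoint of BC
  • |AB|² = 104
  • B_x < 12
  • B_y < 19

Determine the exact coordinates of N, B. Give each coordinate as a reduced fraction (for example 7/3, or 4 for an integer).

1. B_x = 10  [B = 2·M−A = 2·(11, 14)−(12, 19)]
2. B_y = 9  [B = 2·M−A = 2·(11, 14)−(12, 19)]
   so B = (10, 9)
3. N_x = 5  [2·N = B+C = (10, 9)+(0, 16)]
4. N_y = 25/2  [2·N = B+C = (10, 9)+(0, 16)]
   so N = (5, 25/2)

N = (5, 25/2)
B = (10, 9)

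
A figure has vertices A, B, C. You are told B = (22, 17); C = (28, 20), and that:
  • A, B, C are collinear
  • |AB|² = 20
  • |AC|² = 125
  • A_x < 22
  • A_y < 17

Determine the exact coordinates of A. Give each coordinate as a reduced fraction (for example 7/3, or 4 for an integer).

A = (18, 15)

1. A_x = 18  [[A, B, C are collinear ⇒ -3x+6y-36=0] ∩ [|A−(22, 17)|²=20]]
2. A_y = 15  [[A, B, C are collinear ⇒ -3x+6y-36=0] ∩ [|A−(22, 17)|²=20]]
   so A = (18, 15)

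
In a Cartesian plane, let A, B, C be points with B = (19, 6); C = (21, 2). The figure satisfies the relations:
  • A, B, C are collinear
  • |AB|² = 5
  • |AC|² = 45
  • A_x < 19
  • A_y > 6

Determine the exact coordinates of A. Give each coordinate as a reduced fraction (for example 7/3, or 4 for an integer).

A = (18, 8)

1. A_x = 18  [[A, B, C are collinear ⇒ 4x+2y-88=0] ∩ [|A−(19, 6)|²=5]]
2. A_y = 8  [[A, B, C are collinear ⇒ 4x+2y-88=0] ∩ [|A−(19, 6)|²=5]]
   so A = (18, 8)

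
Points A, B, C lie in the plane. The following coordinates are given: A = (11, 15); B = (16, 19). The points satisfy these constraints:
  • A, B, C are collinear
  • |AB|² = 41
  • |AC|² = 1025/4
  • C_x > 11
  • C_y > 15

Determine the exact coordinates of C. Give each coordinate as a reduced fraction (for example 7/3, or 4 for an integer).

C = (47/2, 25)

1. C_x = 47/2  [[A, B, C are collinear ⇒ -4x+5y-31=0] ∩ [|C−(11, 15)|²=1025/4]]
2. C_y = 25  [[A, B, C are collinear ⇒ -4x+5y-31=0] ∩ [|C−(11, 15)|²=1025/4]]
   so C = (47/2, 25)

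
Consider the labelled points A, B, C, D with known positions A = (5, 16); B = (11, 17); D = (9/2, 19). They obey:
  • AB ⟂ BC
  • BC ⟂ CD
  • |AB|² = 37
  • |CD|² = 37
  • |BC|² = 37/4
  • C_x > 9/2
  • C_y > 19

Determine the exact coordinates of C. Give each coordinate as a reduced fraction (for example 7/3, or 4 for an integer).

1. C_x = 21/2  [[AB ⟂ BC ⇒ 6x+1y-83=0] ∩ [|C−(9/2, 19)|²=37]]
2. C_y = 20  [[AB ⟂ BC ⇒ 6x+1y-83=0] ∩ [|C−(9/2, 19)|²=37]]
   so C = (21/2, 20)

C = (21/2, 20)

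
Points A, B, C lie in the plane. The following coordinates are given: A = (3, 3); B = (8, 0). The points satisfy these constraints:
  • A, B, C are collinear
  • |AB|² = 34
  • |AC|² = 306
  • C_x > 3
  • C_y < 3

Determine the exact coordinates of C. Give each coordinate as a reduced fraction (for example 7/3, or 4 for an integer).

C = (18, -6)

1. C_x = 18  [[A, B, C are collinear ⇒ 3x+5y-24=0] ∩ [|C−(3, 3)|²=306]]
2. C_y = -6  [[A, B, C are collinear ⇒ 3x+5y-24=0] ∩ [|C−(3, 3)|²=306]]
   so C = (18, -6)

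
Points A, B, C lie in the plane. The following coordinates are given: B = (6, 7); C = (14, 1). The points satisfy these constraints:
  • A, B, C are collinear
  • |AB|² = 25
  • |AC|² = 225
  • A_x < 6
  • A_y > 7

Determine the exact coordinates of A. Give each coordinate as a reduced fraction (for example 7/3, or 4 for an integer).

1. A_x = 2  [[A, B, C are collinear ⇒ 6x+8y-92=0] ∩ [|A−(6, 7)|²=25]]
2. A_y = 10  [[A, B, C are collinear ⇒ 6x+8y-92=0] ∩ [|A−(6, 7)|²=25]]
   so A = (2, 10)

A = (2, 10)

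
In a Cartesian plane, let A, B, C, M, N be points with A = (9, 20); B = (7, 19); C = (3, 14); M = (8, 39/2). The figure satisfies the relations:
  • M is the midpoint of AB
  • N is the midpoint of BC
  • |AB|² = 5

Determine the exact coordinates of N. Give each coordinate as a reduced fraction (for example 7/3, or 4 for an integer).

N = (5, 33/2)

1. N_x = 5  [2·N = B+C = (7, 19)+(3, 14)]
2. N_y = 33/2  [2·N = B+C = (7, 19)+(3, 14)]
   so N = (5, 33/2)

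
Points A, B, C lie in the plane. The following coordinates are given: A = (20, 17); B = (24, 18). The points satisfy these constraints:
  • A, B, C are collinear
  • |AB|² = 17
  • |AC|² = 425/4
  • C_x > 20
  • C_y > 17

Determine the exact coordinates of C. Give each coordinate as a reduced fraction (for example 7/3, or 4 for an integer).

1. C_x = 30  [[A, B, C are collinear ⇒ -1x+4y-48=0] ∩ [|C−(20, 17)|²=425/4]]
2. C_y = 39/2  [[A, B, C are collinear ⇒ -1x+4y-48=0] ∩ [|C−(20, 17)|²=425/4]]
   so C = (30, 39/2)

C = (30, 39/2)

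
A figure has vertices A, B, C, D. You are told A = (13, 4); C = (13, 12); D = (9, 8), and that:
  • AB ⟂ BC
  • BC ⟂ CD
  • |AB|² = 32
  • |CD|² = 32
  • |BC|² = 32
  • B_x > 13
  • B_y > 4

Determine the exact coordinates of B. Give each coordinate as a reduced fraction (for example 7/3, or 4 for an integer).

B = (17, 8)

1. B_x = 17  [[BC ⟂ CD ⇒ 4x+4y-100=0] ∩ [|B−(13, 4)|²=32]]
2. B_y = 8  [[BC ⟂ CD ⇒ 4x+4y-100=0] ∩ [|B−(13, 4)|²=32]]
   so B = (17, 8)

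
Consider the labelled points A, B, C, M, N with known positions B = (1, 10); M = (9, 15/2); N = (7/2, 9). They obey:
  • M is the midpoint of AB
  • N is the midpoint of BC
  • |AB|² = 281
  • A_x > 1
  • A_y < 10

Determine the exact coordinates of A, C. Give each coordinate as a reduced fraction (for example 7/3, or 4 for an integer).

1. A_x = 17  [A = 2·M−B = 2·(9, 15/2)−(1, 10)]
2. A_y = 5  [A = 2·M−B = 2·(9, 15/2)−(1, 10)]
   so A = (17, 5)
3. C_x = 6  [C = 2·N−B = 2·(7/2, 9)−(1, 10)]
4. C_y = 8  [C = 2·N−B = 2·(7/2, 9)−(1, 10)]
   so C = (6, 8)

A = (17, 5)
C = (6, 8)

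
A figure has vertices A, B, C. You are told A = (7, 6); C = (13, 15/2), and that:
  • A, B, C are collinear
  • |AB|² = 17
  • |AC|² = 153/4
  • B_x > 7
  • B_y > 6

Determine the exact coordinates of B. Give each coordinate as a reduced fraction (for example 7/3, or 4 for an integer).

1. B_x = 11  [[A, B, C are collinear ⇒ 3/2x-6y+51/2=0] ∩ [|B−(7, 6)|²=17]]
2. B_y = 7  [[A, B, C are collinear ⇒ 3/2x-6y+51/2=0] ∩ [|B−(7, 6)|²=17]]
   so B = (11, 7)

B = (11, 7)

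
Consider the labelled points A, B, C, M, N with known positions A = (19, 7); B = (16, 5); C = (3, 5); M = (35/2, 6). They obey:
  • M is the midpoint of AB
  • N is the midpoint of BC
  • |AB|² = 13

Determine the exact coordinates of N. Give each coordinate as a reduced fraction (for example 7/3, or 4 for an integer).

1. N_x = 19/2  [2·N = B+C = (16, 5)+(3, 5)]
2. N_y = 5  [2·N = B+C = (16, 5)+(3, 5)]
   so N = (19/2, 5)

N = (19/2, 5)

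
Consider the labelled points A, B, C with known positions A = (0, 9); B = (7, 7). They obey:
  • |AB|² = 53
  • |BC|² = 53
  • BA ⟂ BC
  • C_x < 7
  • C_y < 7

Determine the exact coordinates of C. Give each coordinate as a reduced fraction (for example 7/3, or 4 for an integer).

C = (5, 0)

1. C_x = 5  [[BA ⟂ BC ⇒ -7x+2y+35=0] ∩ [|C−(7, 7)|²=53]]
2. C_y = 0  [[BA ⟂ BC ⇒ -7x+2y+35=0] ∩ [|C−(7, 7)|²=53]]
   so C = (5, 0)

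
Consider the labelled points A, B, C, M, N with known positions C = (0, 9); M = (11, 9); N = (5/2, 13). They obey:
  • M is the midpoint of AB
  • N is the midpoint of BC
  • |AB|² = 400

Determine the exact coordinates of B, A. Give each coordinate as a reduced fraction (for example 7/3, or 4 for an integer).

B = (5, 17)
A = (17, 1)

1. B_x = 5  [B = 2·N−C = 2·(5/2, 13)−(0, 9)]
2. B_y = 17  [B = 2·N−C = 2·(5/2, 13)−(0, 9)]
   so B = (5, 17)
3. A_x = 17  [A = 2·M−B = 2·(11, 9)−(5, 17)]
4. A_y = 1  [A = 2·M−B = 2·(11, 9)−(5, 17)]
   so A = (17, 1)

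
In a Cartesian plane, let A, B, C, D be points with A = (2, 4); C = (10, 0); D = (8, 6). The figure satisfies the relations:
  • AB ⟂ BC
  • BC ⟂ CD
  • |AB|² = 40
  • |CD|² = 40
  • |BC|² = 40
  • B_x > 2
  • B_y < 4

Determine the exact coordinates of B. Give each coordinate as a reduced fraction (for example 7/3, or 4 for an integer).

1. B_x = 4  [[BC ⟂ CD ⇒ 2x-6y-20=0] ∩ [|B−(2, 4)|²=40]]
2. B_y = -2  [[BC ⟂ CD ⇒ 2x-6y-20=0] ∩ [|B−(2, 4)|²=40]]
   so B = (4, -2)

B = (4, -2)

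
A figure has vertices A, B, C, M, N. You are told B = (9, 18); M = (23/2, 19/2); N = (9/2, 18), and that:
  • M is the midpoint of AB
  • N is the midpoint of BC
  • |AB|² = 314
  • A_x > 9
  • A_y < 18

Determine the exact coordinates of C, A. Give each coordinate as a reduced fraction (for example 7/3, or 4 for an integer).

C = (0, 18)
A = (14, 1)

1. A_x = 14  [A = 2·M−B = 2·(23/2, 19/2)−(9, 18)]
2. A_y = 1  [A = 2·M−B = 2·(23/2, 19/2)−(9, 18)]
   so A = (14, 1)
3. C_x = 0  [C = 2·N−B = 2·(9/2, 18)−(9, 18)]
4. C_y = 18  [C = 2·N−B = 2·(9/2, 18)−(9, 18)]
   so C = (0, 18)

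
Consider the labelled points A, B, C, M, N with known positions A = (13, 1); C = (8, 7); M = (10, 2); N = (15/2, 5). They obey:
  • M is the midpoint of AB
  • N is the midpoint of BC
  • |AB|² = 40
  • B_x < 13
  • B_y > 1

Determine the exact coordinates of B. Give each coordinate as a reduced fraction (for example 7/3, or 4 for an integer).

1. B_x = 7  [B = 2·M−A = 2·(10, 2)−(13, 1)]
2. B_y = 3  [B = 2·M−A = 2·(10, 2)−(13, 1)]
   so B = (7, 3)

B = (7, 3)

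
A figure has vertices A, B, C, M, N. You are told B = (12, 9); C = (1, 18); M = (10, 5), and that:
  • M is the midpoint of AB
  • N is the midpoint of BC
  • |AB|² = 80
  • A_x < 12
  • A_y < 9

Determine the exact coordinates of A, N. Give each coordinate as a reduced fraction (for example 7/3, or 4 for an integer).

1. A_x = 8  [A = 2·M−B = 2·(10, 5)−(12, 9)]
2. A_y = 1  [A = 2·M−B = 2·(10, 5)−(12, 9)]
   so A = (8, 1)
3. N_x = 13/2  [2·N = B+C = (12, 9)+(1, 18)]
4. N_y = 27/2  [2·N = B+C = (12, 9)+(1, 18)]
   so N = (13/2, 27/2)

A = (8, 1)
N = (13/2, 27/2)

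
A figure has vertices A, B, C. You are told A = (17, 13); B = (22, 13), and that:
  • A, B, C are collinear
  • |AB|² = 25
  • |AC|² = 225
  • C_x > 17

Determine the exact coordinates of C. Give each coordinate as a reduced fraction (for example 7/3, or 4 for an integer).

1. C_x = 32  [[A, B, C are collinear ⇒ 5y-65=0] ∩ [|C−(17, 13)|²=225]]
2. C_y = 13  [[A, B, C are collinear ⇒ 5y-65=0] ∩ [|C−(17, 13)|²=225]]
   so C = (32, 13)

C = (32, 13)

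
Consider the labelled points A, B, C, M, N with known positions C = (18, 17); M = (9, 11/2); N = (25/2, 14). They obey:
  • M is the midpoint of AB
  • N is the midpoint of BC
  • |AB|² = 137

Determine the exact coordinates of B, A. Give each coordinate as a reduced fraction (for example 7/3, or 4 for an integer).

B = (7, 11)
A = (11, 0)

1. B_x = 7  [B = 2·N−C = 2·(25/2, 14)−(18, 17)]
2. B_y = 11  [B = 2·N−C = 2·(25/2, 14)−(18, 17)]
   so B = (7, 11)
3. A_x = 11  [A = 2·M−B = 2·(9, 11/2)−(7, 11)]
4. A_y = 0  [A = 2·M−B = 2·(9, 11/2)−(7, 11)]
   so A = (11, 0)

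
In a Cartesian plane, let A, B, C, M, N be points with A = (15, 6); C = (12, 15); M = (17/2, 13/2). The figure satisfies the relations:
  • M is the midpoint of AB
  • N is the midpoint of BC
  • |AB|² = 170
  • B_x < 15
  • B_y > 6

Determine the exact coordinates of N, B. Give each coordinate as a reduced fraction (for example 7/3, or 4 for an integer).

N = (7, 11)
B = (2, 7)

1. B_x = 2  [B = 2·M−A = 2·(17/2, 13/2)−(15, 6)]
2. B_y = 7  [B = 2·M−A = 2·(17/2, 13/2)−(15, 6)]
   so B = (2, 7)
3. N_x = 7  [2·N = B+C = (2, 7)+(12, 15)]
4. N_y = 11  [2·N = B+C = (2, 7)+(12, 15)]
   so N = (7, 11)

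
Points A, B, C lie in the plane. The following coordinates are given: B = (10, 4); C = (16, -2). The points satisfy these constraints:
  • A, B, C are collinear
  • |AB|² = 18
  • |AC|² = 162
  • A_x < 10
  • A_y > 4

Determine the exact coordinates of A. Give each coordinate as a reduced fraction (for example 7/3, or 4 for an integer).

A = (7, 7)

1. A_x = 7  [[A, B, C are collinear ⇒ 6x+6y-84=0] ∩ [|A−(10, 4)|²=18]]
2. A_y = 7  [[A, B, C are collinear ⇒ 6x+6y-84=0] ∩ [|A−(10, 4)|²=18]]
   so A = (7, 7)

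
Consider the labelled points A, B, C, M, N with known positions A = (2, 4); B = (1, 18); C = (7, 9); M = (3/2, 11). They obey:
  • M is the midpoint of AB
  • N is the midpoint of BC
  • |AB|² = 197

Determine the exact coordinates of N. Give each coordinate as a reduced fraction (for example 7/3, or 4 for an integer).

1. N_x = 4  [2·N = B+C = (1, 18)+(7, 9)]
2. N_y = 27/2  [2·N = B+C = (1, 18)+(7, 9)]
   so N = (4, 27/2)

N = (4, 27/2)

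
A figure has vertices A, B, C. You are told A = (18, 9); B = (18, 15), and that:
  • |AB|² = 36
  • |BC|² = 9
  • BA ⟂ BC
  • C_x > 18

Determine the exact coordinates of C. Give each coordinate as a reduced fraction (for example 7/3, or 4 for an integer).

C = (21, 15)

1. C_x = 21  [[BA ⟂ BC ⇒ -6y+90=0] ∩ [|C−(18, 15)|²=9]]
2. C_y = 15  [[BA ⟂ BC ⇒ -6y+90=0] ∩ [|C−(18, 15)|²=9]]
   so C = (21, 15)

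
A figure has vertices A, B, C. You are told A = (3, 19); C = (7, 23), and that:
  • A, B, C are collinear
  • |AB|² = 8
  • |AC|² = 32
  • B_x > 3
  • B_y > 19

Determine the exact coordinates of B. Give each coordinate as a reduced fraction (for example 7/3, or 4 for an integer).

1. B_x = 5  [[A, B, C are collinear ⇒ 4x-4y+64=0] ∩ [|B−(3, 19)|²=8]]
2. B_y = 21  [[A, B, C are collinear ⇒ 4x-4y+64=0] ∩ [|B−(3, 19)|²=8]]
   so B = (5, 21)

B = (5, 21)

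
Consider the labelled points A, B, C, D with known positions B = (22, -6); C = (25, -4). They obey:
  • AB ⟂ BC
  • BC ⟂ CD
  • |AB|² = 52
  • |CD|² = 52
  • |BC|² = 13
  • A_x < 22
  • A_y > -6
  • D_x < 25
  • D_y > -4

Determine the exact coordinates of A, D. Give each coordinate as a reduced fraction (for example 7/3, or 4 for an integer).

A = (18, 0)
D = (21, 2)

1. A_x = 18  [[AB ⟂ BC ⇒ -3x-2y+54=0] ∩ [|A−(22, -6)|²=52]]
2. A_y = 0  [[AB ⟂ BC ⇒ -3x-2y+54=0] ∩ [|A−(22, -6)|²=52]]
   so A = (18, 0)
3. D_x = 21  [[BC ⟂ CD ⇒ 3x+2y-67=0] ∩ [|D−(25, -4)|²=52]]
4. D_y = 2  [[BC ⟂ CD ⇒ 3x+2y-67=0] ∩ [|D−(25, -4)|²=52]]
   so D = (21, 2)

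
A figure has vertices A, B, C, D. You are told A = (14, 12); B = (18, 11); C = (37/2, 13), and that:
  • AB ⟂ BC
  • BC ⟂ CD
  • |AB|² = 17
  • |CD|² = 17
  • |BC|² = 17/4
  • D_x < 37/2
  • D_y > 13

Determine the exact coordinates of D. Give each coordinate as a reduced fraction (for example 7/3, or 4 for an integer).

D = (29/2, 14)

1. D_x = 29/2  [[BC ⟂ CD ⇒ 1/2x+2y-141/4=0] ∩ [|D−(37/2, 13)|²=17]]
2. D_y = 14  [[BC ⟂ CD ⇒ 1/2x+2y-141/4=0] ∩ [|D−(37/2, 13)|²=17]]
   so D = (29/2, 14)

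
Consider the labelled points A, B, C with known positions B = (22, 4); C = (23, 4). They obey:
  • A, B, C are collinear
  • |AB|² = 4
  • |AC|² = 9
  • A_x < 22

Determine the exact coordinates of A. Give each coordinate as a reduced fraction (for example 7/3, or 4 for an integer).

1. A_x = 20  [[A, B, C are collinear ⇒ 1y-4=0] ∩ [|A−(22, 4)|²=4]]
2. A_y = 4  [[A, B, C are collinear ⇒ 1y-4=0] ∩ [|A−(22, 4)|²=4]]
   so A = (20, 4)

A = (20, 4)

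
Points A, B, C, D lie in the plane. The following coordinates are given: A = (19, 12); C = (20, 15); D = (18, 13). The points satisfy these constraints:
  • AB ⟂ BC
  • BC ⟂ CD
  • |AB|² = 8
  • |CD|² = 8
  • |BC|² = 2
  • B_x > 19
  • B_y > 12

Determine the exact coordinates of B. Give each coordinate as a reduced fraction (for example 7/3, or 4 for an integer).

B = (21, 14)

1. B_x = 21  [[BC ⟂ CD ⇒ 2x+2y-70=0] ∩ [|B−(19, 12)|²=8]]
2. B_y = 14  [[BC ⟂ CD ⇒ 2x+2y-70=0] ∩ [|B−(19, 12)|²=8]]
   so B = (21, 14)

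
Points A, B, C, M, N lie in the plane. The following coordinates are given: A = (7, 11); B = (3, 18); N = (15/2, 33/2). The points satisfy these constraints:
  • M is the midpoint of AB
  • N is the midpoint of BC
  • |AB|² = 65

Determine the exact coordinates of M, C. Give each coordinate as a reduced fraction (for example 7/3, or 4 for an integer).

1. M_x = 5  [2·M = A+B = (7, 11)+(3, 18)]
2. M_y = 29/2  [2·M = A+B = (7, 11)+(3, 18)]
   so M = (5, 29/2)
3. C_x = 12  [C = 2·N−B = 2·(15/2, 33/2)−(3, 18)]
4. C_y = 15  [C = 2·N−B = 2·(15/2, 33/2)−(3, 18)]
   so C = (12, 15)

M = (5, 29/2)
C = (12, 15)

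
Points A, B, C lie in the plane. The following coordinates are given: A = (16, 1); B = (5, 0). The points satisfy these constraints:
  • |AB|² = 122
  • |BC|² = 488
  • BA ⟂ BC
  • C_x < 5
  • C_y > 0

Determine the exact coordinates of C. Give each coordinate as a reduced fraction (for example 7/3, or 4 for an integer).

C = (3, 22)

1. C_x = 3  [[BA ⟂ BC ⇒ 11x+1y-55=0] ∩ [|C−(5, 0)|²=488]]
2. C_y = 22  [[BA ⟂ BC ⇒ 11x+1y-55=0] ∩ [|C−(5, 0)|²=488]]
   so C = (3, 22)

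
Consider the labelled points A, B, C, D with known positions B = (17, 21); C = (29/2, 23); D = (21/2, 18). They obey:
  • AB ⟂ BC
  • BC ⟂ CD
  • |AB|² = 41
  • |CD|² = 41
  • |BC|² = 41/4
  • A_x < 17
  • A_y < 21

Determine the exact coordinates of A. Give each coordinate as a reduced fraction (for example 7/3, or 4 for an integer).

A = (13, 16)

1. A_x = 13  [[AB ⟂ BC ⇒ 5/2x-2y-1/2=0] ∩ [|A−(17, 21)|²=41]]
2. A_y = 16  [[AB ⟂ BC ⇒ 5/2x-2y-1/2=0] ∩ [|A−(17, 21)|²=41]]
   so A = (13, 16)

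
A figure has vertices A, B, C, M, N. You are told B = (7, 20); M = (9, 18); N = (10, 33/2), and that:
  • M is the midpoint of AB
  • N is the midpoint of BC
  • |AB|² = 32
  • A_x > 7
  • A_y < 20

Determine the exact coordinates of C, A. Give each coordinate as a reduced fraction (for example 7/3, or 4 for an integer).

1. A_x = 11  [A = 2·M−B = 2·(9, 18)−(7, 20)]
2. A_y = 16  [A = 2·M−B = 2·(9, 18)−(7, 20)]
   so A = (11, 16)
3. C_x = 13  [C = 2·N−B = 2·(10, 33/2)−(7, 20)]
4. C_y = 13  [C = 2·N−B = 2·(10, 33/2)−(7, 20)]
   so C = (13, 13)

C = (13, 13)
A = (11, 16)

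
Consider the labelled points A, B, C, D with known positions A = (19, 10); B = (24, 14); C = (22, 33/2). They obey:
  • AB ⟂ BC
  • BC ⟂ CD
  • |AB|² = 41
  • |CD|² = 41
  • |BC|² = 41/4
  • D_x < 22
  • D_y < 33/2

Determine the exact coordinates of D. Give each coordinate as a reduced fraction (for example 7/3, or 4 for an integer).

D = (17, 25/2)

1. D_x = 17  [[BC ⟂ CD ⇒ -2x+5/2y+11/4=0] ∩ [|D−(22, 33/2)|²=41]]
2. D_y = 25/2  [[BC ⟂ CD ⇒ -2x+5/2y+11/4=0] ∩ [|D−(22, 33/2)|²=41]]
   so D = (17, 25/2)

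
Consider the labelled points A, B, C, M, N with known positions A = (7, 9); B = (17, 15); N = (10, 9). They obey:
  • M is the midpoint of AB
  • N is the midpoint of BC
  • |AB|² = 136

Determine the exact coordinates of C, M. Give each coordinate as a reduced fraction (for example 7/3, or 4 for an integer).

1. M_x = 12  [2·M = A+B = (7, 9)+(17, 15)]
2. M_y = 12  [2·M = A+B = (7, 9)+(17, 15)]
   so M = (12, 12)
3. C_x = 3  [C = 2·N−B = 2·(10, 9)−(17, 15)]
4. C_y = 3  [C = 2·N−B = 2·(10, 9)−(17, 15)]
   so C = (3, 3)

C = (3, 3)
M = (12, 12)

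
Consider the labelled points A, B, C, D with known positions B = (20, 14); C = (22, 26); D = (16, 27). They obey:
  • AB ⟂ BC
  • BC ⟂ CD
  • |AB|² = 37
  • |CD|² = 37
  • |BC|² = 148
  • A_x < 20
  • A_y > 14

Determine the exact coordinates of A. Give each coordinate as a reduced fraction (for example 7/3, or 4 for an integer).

A = (14, 15)

1. A_x = 14  [[AB ⟂ BC ⇒ -2x-12y+208=0] ∩ [|A−(20, 14)|²=37]]
2. A_y = 15  [[AB ⟂ BC ⇒ -2x-12y+208=0] ∩ [|A−(20, 14)|²=37]]
   so A = (14, 15)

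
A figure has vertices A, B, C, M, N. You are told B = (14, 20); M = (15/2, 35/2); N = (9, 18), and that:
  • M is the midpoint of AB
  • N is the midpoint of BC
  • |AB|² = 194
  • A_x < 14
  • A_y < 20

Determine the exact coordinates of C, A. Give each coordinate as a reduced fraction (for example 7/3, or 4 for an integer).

1. A_x = 1  [A = 2·M−B = 2·(15/2, 35/2)−(14, 20)]
2. A_y = 15  [A = 2·M−B = 2·(15/2, 35/2)−(14, 20)]
   so A = (1, 15)
3. C_x = 4  [C = 2·N−B = 2·(9, 18)−(14, 20)]
4. C_y = 16  [C = 2·N−B = 2·(9, 18)−(14, 20)]
   so C = (4, 16)

C = (4, 16)
A = (1, 15)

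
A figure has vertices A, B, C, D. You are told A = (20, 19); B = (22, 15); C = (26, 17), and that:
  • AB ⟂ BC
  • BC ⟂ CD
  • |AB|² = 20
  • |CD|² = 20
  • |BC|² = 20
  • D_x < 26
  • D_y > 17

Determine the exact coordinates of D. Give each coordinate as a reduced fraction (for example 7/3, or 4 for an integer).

D = (24, 21)

1. D_x = 24  [[BC ⟂ CD ⇒ 4x+2y-138=0] ∩ [|D−(26, 17)|²=20]]
2. D_y = 21  [[BC ⟂ CD ⇒ 4x+2y-138=0] ∩ [|D−(26, 17)|²=20]]
   so D = (24, 21)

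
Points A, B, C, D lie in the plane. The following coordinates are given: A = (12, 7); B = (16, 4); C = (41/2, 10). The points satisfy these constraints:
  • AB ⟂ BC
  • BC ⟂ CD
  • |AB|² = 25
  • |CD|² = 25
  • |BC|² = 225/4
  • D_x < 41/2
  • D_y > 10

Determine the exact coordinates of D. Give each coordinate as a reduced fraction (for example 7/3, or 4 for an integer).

D = (33/2, 13)

1. D_x = 33/2  [[BC ⟂ CD ⇒ 9/2x+6y-609/4=0] ∩ [|D−(41/2, 10)|²=25]]
2. D_y = 13  [[BC ⟂ CD ⇒ 9/2x+6y-609/4=0] ∩ [|D−(41/2, 10)|²=25]]
   so D = (33/2, 13)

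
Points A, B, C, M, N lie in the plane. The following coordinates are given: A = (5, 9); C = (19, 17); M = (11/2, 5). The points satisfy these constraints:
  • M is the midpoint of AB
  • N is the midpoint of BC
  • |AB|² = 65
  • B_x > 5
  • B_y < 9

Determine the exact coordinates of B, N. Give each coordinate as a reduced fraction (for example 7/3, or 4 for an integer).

B = (6, 1)
N = (25/2, 9)

1. B_x = 6  [B = 2·M−A = 2·(11/2, 5)−(5, 9)]
2. B_y = 1  [B = 2·M−A = 2·(11/2, 5)−(5, 9)]
   so B = (6, 1)
3. N_x = 25/2  [2·N = B+C = (6, 1)+(19, 17)]
4. N_y = 9  [2·N = B+C = (6, 1)+(19, 17)]
   so N = (25/2, 9)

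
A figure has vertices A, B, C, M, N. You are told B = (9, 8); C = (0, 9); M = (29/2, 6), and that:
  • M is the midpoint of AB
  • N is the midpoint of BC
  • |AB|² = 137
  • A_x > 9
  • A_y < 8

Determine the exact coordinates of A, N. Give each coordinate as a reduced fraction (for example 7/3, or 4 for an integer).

A = (20, 4)
N = (9/2, 17/2)

1. A_x = 20  [A = 2·M−B = 2·(29/2, 6)−(9, 8)]
2. A_y = 4  [A = 2·M−B = 2·(29/2, 6)−(9, 8)]
   so A = (20, 4)
3. N_x = 9/2  [2·N = B+C = (9, 8)+(0, 9)]
4. N_y = 17/2  [2·N = B+C = (9, 8)+(0, 9)]
   so N = (9/2, 17/2)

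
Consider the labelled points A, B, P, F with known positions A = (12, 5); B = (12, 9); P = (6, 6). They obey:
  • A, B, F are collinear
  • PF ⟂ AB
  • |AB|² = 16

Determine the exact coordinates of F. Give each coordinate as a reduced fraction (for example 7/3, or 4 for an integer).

1. F_x = 12  [[A, B, F are collinear ⇒ -4x+48=0] ∩ [PF ⟂ AB ⇒ 4y-24=0]]
2. F_y = 6  [[A, B, F are collinear ⇒ -4x+48=0] ∩ [PF ⟂ AB ⇒ 4y-24=0]]
   so F = (12, 6)

F = (12, 6)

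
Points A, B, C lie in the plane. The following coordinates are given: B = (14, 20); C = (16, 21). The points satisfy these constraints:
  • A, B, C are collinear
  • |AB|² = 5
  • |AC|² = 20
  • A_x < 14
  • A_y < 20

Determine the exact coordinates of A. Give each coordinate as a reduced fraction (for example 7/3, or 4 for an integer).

1. A_x = 12  [[A, B, C are collinear ⇒ -1x+2y-26=0] ∩ [|A−(14, 20)|²=5]]
2. A_y = 19  [[A, B, C are collinear ⇒ -1x+2y-26=0] ∩ [|A−(14, 20)|²=5]]
   so A = (12, 19)

A = (12, 19)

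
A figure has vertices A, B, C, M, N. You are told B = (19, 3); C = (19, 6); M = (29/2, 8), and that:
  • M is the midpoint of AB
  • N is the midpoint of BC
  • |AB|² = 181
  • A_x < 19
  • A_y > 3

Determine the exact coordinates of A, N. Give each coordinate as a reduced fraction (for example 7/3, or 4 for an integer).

A = (10, 13)
N = (19, 9/2)

1. A_x = 10  [A = 2·M−B = 2·(29/2, 8)−(19, 3)]
2. A_y = 13  [A = 2·M−B = 2·(29/2, 8)−(19, 3)]
   so A = (10, 13)
3. N_x = 19  [2·N = B+C = (19, 3)+(19, 6)]
4. N_y = 9/2  [2·N = B+C = (19, 3)+(19, 6)]
   so N = (19, 9/2)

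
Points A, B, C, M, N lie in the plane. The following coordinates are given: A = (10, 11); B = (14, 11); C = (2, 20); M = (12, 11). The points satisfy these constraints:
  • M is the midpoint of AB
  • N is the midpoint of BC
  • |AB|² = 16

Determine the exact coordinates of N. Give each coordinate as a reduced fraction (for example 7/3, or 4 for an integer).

1. N_x = 8  [2·N = B+C = (14, 11)+(2, 20)]
2. N_y = 31/2  [2·N = B+C = (14, 11)+(2, 20)]
   so N = (8, 31/2)

N = (8, 31/2)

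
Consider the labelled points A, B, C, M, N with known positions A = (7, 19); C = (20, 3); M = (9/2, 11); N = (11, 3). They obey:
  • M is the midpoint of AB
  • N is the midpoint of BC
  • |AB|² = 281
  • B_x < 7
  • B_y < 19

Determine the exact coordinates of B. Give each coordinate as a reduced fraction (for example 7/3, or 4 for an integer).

B = (2, 3)

1. B_x = 2  [B = 2·M−A = 2·(9/2, 11)−(7, 19)]
2. B_y = 3  [B = 2·M−A = 2·(9/2, 11)−(7, 19)]
   so B = (2, 3)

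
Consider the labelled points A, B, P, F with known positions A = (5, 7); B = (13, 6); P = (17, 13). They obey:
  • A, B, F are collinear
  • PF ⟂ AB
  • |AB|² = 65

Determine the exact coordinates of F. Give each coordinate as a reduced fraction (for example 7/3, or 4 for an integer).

1. F_x = 209/13  [[A, B, F are collinear ⇒ 1x+8y-61=0] ∩ [PF ⟂ AB ⇒ 8x-1y-123=0]]
2. F_y = 73/13  [[A, B, F are collinear ⇒ 1x+8y-61=0] ∩ [PF ⟂ AB ⇒ 8x-1y-123=0]]
   so F = (209/13, 73/13)

F = (209/13, 73/13)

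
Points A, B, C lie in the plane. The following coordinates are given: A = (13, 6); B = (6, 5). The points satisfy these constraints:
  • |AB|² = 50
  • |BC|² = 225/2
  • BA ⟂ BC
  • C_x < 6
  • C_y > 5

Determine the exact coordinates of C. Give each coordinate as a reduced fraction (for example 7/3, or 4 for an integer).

1. C_x = 9/2  [[BA ⟂ BC ⇒ 7x+1y-47=0] ∩ [|C−(6, 5)|²=225/2]]
2. C_y = 31/2  [[BA ⟂ BC ⇒ 7x+1y-47=0] ∩ [|C−(6, 5)|²=225/2]]
   so C = (9/2, 31/2)

C = (9/2, 31/2)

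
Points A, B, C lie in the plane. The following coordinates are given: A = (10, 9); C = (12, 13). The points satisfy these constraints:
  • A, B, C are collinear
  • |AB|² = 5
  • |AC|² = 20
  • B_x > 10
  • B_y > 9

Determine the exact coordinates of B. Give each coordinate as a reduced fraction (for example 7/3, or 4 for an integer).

1. B_x = 11  [[A, B, C are collinear ⇒ 4x-2y-22=0] ∩ [|B−(10, 9)|²=5]]
2. B_y = 11  [[A, B, C are collinear ⇒ 4x-2y-22=0] ∩ [|B−(10, 9)|²=5]]
   so B = (11, 11)

B = (11, 11)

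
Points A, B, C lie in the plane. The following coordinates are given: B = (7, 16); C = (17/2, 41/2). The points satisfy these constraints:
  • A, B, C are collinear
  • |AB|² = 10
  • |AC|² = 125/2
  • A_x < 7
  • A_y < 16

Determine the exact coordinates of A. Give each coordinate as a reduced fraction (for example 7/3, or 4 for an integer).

1. A_x = 6  [[A, B, C are collinear ⇒ -9/2x+3/2y+15/2=0] ∩ [|A−(7, 16)|²=10]]
2. A_y = 13  [[A, B, C are collinear ⇒ -9/2x+3/2y+15/2=0] ∩ [|A−(7, 16)|²=10]]
   so A = (6, 13)

A = (6, 13)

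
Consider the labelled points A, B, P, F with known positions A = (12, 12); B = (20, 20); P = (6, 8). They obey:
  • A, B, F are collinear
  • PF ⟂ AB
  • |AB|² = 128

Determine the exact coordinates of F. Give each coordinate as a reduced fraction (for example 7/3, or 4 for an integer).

F = (7, 7)

1. F_x = 7  [[A, B, F are collinear ⇒ -8x+8y=0] ∩ [PF ⟂ AB ⇒ 8x+8y-112=0]]
2. F_y = 7  [[A, B, F are collinear ⇒ -8x+8y=0] ∩ [PF ⟂ AB ⇒ 8x+8y-112=0]]
   so F = (7, 7)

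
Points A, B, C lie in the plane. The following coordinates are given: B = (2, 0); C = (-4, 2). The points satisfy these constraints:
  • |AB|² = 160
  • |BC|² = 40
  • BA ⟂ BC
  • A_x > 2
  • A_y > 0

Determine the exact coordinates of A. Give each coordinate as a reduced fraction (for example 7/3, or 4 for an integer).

1. A_x = 6  [[BA ⟂ BC ⇒ -6x+2y+12=0] ∩ [|A−(2, 0)|²=160]]
2. A_y = 12  [[BA ⟂ BC ⇒ -6x+2y+12=0] ∩ [|A−(2, 0)|²=160]]
   so A = (6, 12)

A = (6, 12)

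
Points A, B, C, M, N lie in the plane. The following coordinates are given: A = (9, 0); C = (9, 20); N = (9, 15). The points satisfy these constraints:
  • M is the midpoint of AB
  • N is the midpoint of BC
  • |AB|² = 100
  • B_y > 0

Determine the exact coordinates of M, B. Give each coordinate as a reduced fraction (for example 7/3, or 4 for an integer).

1. B_x = 9  [B = 2·N−C = 2·(9, 15)−(9, 20)]
2. B_y = 10  [B = 2·N−C = 2·(9, 15)−(9, 20)]
   so B = (9, 10)
3. M_x = 9  [2·M = A+B = (9, 0)+(9, 10)]
4. M_y = 5  [2·M = A+B = (9, 0)+(9, 10)]
   so M = (9, 5)

M = (9, 5)
B = (9, 10)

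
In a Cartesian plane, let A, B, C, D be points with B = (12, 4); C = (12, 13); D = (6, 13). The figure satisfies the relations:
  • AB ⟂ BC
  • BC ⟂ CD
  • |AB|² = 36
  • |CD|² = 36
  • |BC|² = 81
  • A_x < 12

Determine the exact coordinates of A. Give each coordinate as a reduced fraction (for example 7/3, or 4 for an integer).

1. A_x = 6  [[AB ⟂ BC ⇒ -9y+36=0] ∩ [|A−(12, 4)|²=36]]
2. A_y = 4  [[AB ⟂ BC ⇒ -9y+36=0] ∩ [|A−(12, 4)|²=36]]
   so A = (6, 4)

A = (6, 4)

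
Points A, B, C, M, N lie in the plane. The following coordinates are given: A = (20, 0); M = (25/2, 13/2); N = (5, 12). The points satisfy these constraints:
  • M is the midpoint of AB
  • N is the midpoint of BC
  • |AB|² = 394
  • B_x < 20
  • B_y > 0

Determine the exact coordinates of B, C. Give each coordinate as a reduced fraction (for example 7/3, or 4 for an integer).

B = (5, 13)
C = (5, 11)

1. B_x = 5  [B = 2·M−A = 2·(25/2, 13/2)−(20, 0)]
2. B_y = 13  [B = 2·M−A = 2·(25/2, 13/2)−(20, 0)]
   so B = (5, 13)
3. C_x = 5  [C = 2·N−B = 2·(5, 12)−(5, 13)]
4. C_y = 11  [C = 2·N−B = 2·(5, 12)−(5, 13)]
   so C = (5, 11)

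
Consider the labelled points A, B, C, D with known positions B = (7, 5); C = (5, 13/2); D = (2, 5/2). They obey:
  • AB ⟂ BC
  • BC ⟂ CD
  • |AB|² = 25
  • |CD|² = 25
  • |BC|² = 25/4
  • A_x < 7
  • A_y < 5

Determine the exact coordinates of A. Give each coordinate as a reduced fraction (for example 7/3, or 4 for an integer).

A = (4, 1)

1. A_x = 4  [[AB ⟂ BC ⇒ 2x-3/2y-13/2=0] ∩ [|A−(7, 5)|²=25]]
2. A_y = 1  [[AB ⟂ BC ⇒ 2x-3/2y-13/2=0] ∩ [|A−(7, 5)|²=25]]
   so A = (4, 1)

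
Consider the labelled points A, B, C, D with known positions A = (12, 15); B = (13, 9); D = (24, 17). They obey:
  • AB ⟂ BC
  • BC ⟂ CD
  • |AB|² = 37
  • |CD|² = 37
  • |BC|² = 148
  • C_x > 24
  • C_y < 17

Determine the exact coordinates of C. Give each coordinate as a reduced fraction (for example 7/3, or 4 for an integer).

1. C_x = 25  [[AB ⟂ BC ⇒ 1x-6y+41=0] ∩ [|C−(24, 17)|²=37]]
2. C_y = 11  [[AB ⟂ BC ⇒ 1x-6y+41=0] ∩ [|C−(24, 17)|²=37]]
   so C = (25, 11)

C = (25, 11)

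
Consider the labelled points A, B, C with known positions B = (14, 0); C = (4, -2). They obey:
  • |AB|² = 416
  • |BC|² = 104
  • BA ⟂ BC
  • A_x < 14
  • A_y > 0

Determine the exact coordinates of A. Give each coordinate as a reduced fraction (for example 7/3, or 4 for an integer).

1. A_x = 10  [[BA ⟂ BC ⇒ -10x-2y+140=0] ∩ [|A−(14, 0)|²=416]]
2. A_y = 20  [[BA ⟂ BC ⇒ -10x-2y+140=0] ∩ [|A−(14, 0)|²=416]]
   so A = (10, 20)

A = (10, 20)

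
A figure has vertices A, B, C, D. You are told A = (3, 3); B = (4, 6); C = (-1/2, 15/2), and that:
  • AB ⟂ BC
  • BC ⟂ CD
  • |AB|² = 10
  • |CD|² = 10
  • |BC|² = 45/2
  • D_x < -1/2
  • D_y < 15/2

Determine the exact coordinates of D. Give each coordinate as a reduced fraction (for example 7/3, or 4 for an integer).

D = (-3/2, 9/2)

1. D_x = -3/2  [[BC ⟂ CD ⇒ -9/2x+3/2y-27/2=0] ∩ [|D−(-1/2, 15/2)|²=10]]
2. D_y = 9/2  [[BC ⟂ CD ⇒ -9/2x+3/2y-27/2=0] ∩ [|D−(-1/2, 15/2)|²=10]]
   so D = (-3/2, 9/2)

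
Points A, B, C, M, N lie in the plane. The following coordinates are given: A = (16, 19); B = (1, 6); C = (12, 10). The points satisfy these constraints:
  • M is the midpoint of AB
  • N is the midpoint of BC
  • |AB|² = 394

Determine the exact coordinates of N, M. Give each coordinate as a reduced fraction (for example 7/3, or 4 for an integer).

N = (13/2, 8)
M = (17/2, 25/2)

1. M_x = 17/2  [2·M = A+B = (16, 19)+(1, 6)]
2. M_y = 25/2  [2·M = A+B = (16, 19)+(1, 6)]
   so M = (17/2, 25/2)
3. N_x = 13/2  [2·N = B+C = (1, 6)+(12, 10)]
4. N_y = 8  [2·N = B+C = (1, 6)+(12, 10)]
   so N = (13/2, 8)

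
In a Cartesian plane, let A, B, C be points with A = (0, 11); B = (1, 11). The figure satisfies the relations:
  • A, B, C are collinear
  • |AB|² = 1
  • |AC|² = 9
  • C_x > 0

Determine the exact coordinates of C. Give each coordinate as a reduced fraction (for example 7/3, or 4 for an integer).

C = (3, 11)

1. C_x = 3  [[A, B, C are collinear ⇒ 1y-11=0] ∩ [|C−(0, 11)|²=9]]
2. C_y = 11  [[A, B, C are collinear ⇒ 1y-11=0] ∩ [|C−(0, 11)|²=9]]
   so C = (3, 11)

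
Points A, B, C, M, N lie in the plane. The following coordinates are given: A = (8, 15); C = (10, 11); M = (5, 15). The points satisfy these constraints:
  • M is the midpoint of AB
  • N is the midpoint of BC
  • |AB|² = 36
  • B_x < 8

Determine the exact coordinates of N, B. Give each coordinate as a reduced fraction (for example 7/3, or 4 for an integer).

1. B_x = 2  [B = 2·M−A = 2·(5, 15)−(8, 15)]
2. B_y = 15  [B = 2·M−A = 2·(5, 15)−(8, 15)]
   so B = (2, 15)
3. N_x = 6  [2·N = B+C = (2, 15)+(10, 11)]
4. N_y = 13  [2·N = B+C = (2, 15)+(10, 11)]
   so N = (6, 13)

N = (6, 13)
B = (2, 15)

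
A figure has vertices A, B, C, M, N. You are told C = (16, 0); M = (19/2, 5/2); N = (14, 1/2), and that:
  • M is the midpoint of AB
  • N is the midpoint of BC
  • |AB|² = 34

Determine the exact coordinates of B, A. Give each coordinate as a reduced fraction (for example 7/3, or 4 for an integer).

B = (12, 1)
A = (7, 4)

1. B_x = 12  [B = 2·N−C = 2·(14, 1/2)−(16, 0)]
2. B_y = 1  [B = 2·N−C = 2·(14, 1/2)−(16, 0)]
   so B = (12, 1)
3. A_x = 7  [A = 2·M−B = 2·(19/2, 5/2)−(12, 1)]
4. A_y = 4  [A = 2·M−B = 2·(19/2, 5/2)−(12, 1)]
   so A = (7, 4)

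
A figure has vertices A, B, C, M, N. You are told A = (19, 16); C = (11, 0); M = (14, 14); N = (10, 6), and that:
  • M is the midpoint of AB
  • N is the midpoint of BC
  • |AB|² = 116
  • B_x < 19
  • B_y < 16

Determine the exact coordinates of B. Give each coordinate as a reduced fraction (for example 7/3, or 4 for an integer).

B = (9, 12)

1. B_x = 9  [B = 2·M−A = 2·(14, 14)−(19, 16)]
2. B_y = 12  [B = 2·M−A = 2·(14, 14)−(19, 16)]
   so B = (9, 12)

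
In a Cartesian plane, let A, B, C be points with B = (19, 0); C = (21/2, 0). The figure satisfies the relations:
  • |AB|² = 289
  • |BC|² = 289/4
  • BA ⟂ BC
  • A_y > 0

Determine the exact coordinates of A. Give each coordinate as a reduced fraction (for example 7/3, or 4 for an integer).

A = (19, 17)

1. A_x = 19  [[BA ⟂ BC ⇒ -17/2x+323/2=0] ∩ [|A−(19, 0)|²=289]]
2. A_y = 17  [[BA ⟂ BC ⇒ -17/2x+323/2=0] ∩ [|A−(19, 0)|²=289]]
   so A = (19, 17)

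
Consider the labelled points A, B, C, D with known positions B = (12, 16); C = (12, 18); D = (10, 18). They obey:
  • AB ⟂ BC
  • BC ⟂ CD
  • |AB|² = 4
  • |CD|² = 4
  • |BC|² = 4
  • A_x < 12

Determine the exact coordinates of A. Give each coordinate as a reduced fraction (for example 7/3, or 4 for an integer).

A = (10, 16)

1. A_x = 10  [[AB ⟂ BC ⇒ -2y+32=0] ∩ [|A−(12, 16)|²=4]]
2. A_y = 16  [[AB ⟂ BC ⇒ -2y+32=0] ∩ [|A−(12, 16)|²=4]]
   so A = (10, 16)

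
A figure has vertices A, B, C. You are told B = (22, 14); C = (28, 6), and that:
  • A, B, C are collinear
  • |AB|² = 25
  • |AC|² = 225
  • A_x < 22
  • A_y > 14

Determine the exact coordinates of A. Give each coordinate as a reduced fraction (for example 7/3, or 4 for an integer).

A = (19, 18)

1. A_x = 19  [[A, B, C are collinear ⇒ 8x+6y-260=0] ∩ [|A−(22, 14)|²=25]]
2. A_y = 18  [[A, B, C are collinear ⇒ 8x+6y-260=0] ∩ [|A−(22, 14)|²=25]]
   so A = (19, 18)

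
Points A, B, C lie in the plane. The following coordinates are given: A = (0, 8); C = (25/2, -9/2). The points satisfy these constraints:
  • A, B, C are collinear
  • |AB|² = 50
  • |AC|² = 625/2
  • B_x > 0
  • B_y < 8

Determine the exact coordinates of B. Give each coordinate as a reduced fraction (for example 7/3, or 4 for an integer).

B = (5, 3)

1. B_x = 5  [[A, B, C are collinear ⇒ -25/2x-25/2y+100=0] ∩ [|B−(0, 8)|²=50]]
2. B_y = 3  [[A, B, C are collinear ⇒ -25/2x-25/2y+100=0] ∩ [|B−(0, 8)|²=50]]
   so B = (5, 3)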